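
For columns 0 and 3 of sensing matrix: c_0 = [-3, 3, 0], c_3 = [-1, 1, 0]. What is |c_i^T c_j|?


Inner product: -3*-1 + 3*1 + 0*0
Products: [3, 3, 0]
Sum = 6.
|dot| = 6.

6


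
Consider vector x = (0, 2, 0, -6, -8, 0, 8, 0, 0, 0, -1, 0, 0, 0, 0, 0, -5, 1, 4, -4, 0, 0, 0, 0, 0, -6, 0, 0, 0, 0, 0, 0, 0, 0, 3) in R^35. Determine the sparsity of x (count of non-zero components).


Non-zero positions: [1, 3, 4, 6, 10, 16, 17, 18, 19, 25, 34].
Sparsity = 11.

11


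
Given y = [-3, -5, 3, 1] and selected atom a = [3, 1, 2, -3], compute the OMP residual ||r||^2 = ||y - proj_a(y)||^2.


a^T a = 23.
a^T y = -11.
coeff = -11/23 = -11/23.
||r||^2 = 891/23.

891/23


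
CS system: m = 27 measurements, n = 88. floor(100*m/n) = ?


100*m/n = 100*27/88 ≈ 30.6818.
floor = 30.

30


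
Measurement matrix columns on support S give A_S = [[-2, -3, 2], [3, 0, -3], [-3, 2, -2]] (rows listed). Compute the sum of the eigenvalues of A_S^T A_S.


Sum of eigenvalues of A_S^T A_S = trace(A_S^T A_S) = sum of squared column norms of A_S.
A_S^T A_S diagonal: [22, 13, 17].
trace = 22 + 13 + 17 = 52.

52


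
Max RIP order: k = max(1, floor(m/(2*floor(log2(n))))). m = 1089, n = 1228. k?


floor(log2(1228)) = 10.
2*10 = 20.
m/(2*floor(log2(n))) = 1089/20 ≈ 54.45.
floor = 54.
k = max(1, 54) = 54.

54


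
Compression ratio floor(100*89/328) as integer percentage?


100*m/n = 100*89/328 ≈ 27.1341.
floor = 27.

27


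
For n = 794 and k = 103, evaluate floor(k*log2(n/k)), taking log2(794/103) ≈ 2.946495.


log2(n/k) = log2(794/103) ≈ 2.946495.
k*log2(n/k) ≈ 103*2.946495 = 303.488985.
floor(303.488985) = 303.

303


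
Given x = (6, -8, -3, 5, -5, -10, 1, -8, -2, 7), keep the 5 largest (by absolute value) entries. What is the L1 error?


Sorted |x_i| descending: [10, 8, 8, 7, 6, 5, 5, 3, 2, 1]
Keep top 5: [10, 8, 8, 7, 6]
Tail entries: [5, 5, 3, 2, 1]
L1 error = sum of tail = 16.

16


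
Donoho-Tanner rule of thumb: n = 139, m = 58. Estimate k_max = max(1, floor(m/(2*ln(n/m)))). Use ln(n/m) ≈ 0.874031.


n/m = 139/58.
ln(n/m) ≈ 0.874031.
2*ln(n/m) ≈ 1.748062.
m/(2*ln(n/m)) ≈ 58/1.748062 ≈ 33.1796.
floor = 33.
k_max = max(1, 33) = 33.

33


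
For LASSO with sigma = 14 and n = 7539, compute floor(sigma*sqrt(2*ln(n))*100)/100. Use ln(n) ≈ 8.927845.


ln(7539) ≈ 8.927845.
2*ln(n) ≈ 17.85569.
sqrt(2*ln(n)) ≈ sqrt(17.85569) ≈ 4.225599.
lambda ≈ 14*4.225599 = 59.158386.
floor(lambda*100)/100 = 59.15.

59.15


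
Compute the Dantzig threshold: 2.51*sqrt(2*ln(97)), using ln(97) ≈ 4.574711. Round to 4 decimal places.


ln(97) ≈ 4.574711.
2*ln(n) ≈ 9.149422.
sqrt(2*ln(n)) ≈ sqrt(9.149422) ≈ 3.024801.
threshold ≈ 2.51*3.024801 = 7.59225051 ≈ 7.5923.

7.5923


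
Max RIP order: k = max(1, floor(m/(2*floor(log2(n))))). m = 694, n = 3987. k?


floor(log2(3987)) = 11.
2*11 = 22.
m/(2*floor(log2(n))) = 694/22 ≈ 31.5455.
floor = 31.
k = max(1, 31) = 31.

31


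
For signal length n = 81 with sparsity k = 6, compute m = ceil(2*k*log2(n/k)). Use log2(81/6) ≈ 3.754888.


log2(n/k) = log2(81/6) ≈ 3.754888.
2*k*log2(n/k) ≈ 2*6*3.754888 = 45.058656.
m = ceil(45.058656) = 46.

46


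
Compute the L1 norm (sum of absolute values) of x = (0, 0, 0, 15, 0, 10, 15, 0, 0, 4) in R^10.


Non-zero entries: [(3, 15), (5, 10), (6, 15), (9, 4)]
Absolute values: [15, 10, 15, 4]
||x||_1 = sum = 44.

44


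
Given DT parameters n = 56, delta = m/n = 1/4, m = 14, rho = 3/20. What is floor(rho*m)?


m = 1/4*56 = 14.
rho = 3/20.
rho*m = 3/20*14 = 2.1.
k = floor(2.1) = 2.

2


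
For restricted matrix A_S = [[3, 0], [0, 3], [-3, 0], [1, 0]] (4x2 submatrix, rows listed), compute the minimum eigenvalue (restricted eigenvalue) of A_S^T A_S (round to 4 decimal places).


A_S^T A_S = [[19, 0], [0, 9]].
trace = 28.
det = 171.
disc = trace^2 - 4*det = 784 - 4*171 = 100.
sqrt(100) = 10.
lam_min = (28 - 10)/2 = 9 = 9.0000.

9.0000


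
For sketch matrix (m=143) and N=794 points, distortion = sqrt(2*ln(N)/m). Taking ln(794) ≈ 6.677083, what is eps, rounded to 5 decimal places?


ln(794) ≈ 6.677083.
2*ln(N)/m ≈ 2*6.677083/143 ≈ 0.09338578.
eps = sqrt(0.09338578) ≈ 0.3055909 ≈ 0.30559.

0.30559


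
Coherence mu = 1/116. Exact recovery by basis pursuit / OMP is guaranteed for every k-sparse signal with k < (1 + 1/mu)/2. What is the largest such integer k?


1/mu = 116.
1 + 1/mu = 117.
(1 + 1/mu)/2 = 58.5 is not an integer, so k_max = floor(58.5) = 58.

58


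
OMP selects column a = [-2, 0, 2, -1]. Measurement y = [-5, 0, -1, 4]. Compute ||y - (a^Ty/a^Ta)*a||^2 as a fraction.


a^T a = 9.
a^T y = 4.
coeff = 4/9 = 4/9.
||r||^2 = 362/9.

362/9


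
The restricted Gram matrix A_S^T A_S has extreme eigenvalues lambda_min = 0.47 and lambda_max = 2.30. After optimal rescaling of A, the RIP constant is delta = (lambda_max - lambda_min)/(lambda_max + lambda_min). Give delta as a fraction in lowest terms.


lambda_max - lambda_min = 2.30 - 0.47 = 1.83.
lambda_max + lambda_min = 2.30 + 0.47 = 2.77.
delta = 1.83/2.77 = 183/277.

183/277


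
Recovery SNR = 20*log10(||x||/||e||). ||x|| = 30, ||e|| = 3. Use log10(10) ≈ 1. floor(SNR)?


||x||/||e|| = 30/3 = 10.
log10(10) ≈ 1.
20*log10(||x||/||e||) ≈ 20*1 = 20.
floor(20) = 20.

20


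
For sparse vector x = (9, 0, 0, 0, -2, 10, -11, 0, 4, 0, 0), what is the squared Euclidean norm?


Non-zero entries: [(0, 9), (4, -2), (5, 10), (6, -11), (8, 4)]
Squares: [81, 4, 100, 121, 16]
||x||_2^2 = sum = 322.

322


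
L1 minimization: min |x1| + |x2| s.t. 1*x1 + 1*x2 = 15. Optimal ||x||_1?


Axis intercepts:
  x1 = 15, x2 = 0: L1 = 15
  x1 = 0, x2 = 15: L1 = 15
x* = (15, 0)
||x*||_1 = 15.

15


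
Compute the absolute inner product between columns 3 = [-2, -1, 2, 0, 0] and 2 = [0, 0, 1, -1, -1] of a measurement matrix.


Inner product: -2*0 + -1*0 + 2*1 + 0*-1 + 0*-1
Products: [0, 0, 2, 0, 0]
Sum = 2.
|dot| = 2.

2


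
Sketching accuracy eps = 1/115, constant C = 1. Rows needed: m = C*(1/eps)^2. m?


1/eps = 115.
(1/eps)^2 = 13225.
m = 1*13225 = 13225.

13225


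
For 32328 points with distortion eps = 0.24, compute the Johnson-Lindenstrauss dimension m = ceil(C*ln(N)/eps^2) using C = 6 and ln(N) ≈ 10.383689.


ln(32328) ≈ 10.383689.
eps^2 = 0.24^2 = 0.0576.
C*ln(N)/eps^2 ≈ 6*10.383689/0.0576 ≈ 1081.6343.
m = ceil(1081.6343) = 1082.

1082


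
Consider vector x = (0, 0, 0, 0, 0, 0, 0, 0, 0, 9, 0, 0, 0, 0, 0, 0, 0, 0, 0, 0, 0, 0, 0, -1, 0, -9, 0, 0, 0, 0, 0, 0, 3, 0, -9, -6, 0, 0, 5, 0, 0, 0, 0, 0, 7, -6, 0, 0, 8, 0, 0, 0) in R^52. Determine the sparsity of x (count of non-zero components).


Non-zero positions: [9, 23, 25, 32, 34, 35, 38, 44, 45, 48].
Sparsity = 10.

10


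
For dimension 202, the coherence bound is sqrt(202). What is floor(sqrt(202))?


14^2 = 196 <= 202 < 225 = 15^2, so 14 <= sqrt(202) < 15.
floor(sqrt(202)) = 14.

14


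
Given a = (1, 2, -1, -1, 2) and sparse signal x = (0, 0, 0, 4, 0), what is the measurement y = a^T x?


Non-zero terms: ['-1*4']
Products: [-4]
y = sum = -4.

-4


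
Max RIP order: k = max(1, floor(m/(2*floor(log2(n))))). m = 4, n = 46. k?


floor(log2(46)) = 5.
2*5 = 10.
m/(2*floor(log2(n))) = 4/10 ≈ 0.4.
floor = 0.
k = max(1, 0) = 1.

1


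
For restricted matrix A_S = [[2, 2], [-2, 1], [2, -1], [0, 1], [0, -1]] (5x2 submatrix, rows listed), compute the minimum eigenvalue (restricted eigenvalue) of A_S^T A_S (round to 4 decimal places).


A_S^T A_S = [[12, 0], [0, 8]].
trace = 20.
det = 96.
disc = trace^2 - 4*det = 400 - 4*96 = 16.
sqrt(16) = 4.
lam_min = (20 - 4)/2 = 8 = 8.0000.

8.0000


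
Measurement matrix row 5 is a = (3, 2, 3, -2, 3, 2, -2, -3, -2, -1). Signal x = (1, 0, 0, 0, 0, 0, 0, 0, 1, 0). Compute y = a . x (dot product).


Non-zero terms: ['3*1', '-2*1']
Products: [3, -2]
y = sum = 1.

1


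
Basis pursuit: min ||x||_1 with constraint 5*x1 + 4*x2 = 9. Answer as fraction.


Axis intercepts:
  x1 = 9/5, x2 = 0: L1 = 9/5
  x1 = 0, x2 = 9/4: L1 = 9/4
x* = (9/5, 0)
||x*||_1 = 9/5.

9/5


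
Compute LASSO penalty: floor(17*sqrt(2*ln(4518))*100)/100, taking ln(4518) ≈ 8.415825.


ln(4518) ≈ 8.415825.
2*ln(n) ≈ 16.83165.
sqrt(2*ln(n)) ≈ sqrt(16.83165) ≈ 4.102639.
lambda ≈ 17*4.102639 = 69.744863.
floor(lambda*100)/100 = 69.74.

69.74


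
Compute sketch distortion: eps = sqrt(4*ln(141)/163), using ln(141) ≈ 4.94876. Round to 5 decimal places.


ln(141) ≈ 4.94876.
4*ln(N)/m ≈ 4*4.94876/163 ≈ 0.12144196.
eps = sqrt(0.12144196) ≈ 0.3484852 ≈ 0.34849.

0.34849


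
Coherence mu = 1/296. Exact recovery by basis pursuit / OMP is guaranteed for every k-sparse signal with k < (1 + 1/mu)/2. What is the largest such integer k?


1/mu = 296.
1 + 1/mu = 297.
(1 + 1/mu)/2 = 148.5 is not an integer, so k_max = floor(148.5) = 148.

148


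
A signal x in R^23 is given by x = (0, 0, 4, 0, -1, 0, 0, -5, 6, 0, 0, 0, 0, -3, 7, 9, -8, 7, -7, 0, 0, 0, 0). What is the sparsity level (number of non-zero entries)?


Non-zero positions: [2, 4, 7, 8, 13, 14, 15, 16, 17, 18].
Sparsity = 10.

10


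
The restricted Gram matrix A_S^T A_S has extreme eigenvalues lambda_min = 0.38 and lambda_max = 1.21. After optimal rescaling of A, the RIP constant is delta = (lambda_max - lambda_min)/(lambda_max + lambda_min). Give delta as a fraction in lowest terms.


lambda_max - lambda_min = 1.21 - 0.38 = 0.83.
lambda_max + lambda_min = 1.21 + 0.38 = 1.59.
delta = 0.83/1.59 = 83/159.

83/159


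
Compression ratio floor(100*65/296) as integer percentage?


100*m/n = 100*65/296 ≈ 21.9595.
floor = 21.

21


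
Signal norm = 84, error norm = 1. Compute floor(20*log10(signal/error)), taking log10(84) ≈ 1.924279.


||x||/||e|| = 84/1 = 84.
log10(84) ≈ 1.924279.
20*log10(||x||/||e||) ≈ 20*1.924279 = 38.48558.
floor(38.48558) = 38.

38


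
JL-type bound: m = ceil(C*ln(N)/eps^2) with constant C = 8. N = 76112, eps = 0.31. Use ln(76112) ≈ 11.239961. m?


ln(76112) ≈ 11.239961.
eps^2 = 0.31^2 = 0.0961.
C*ln(N)/eps^2 ≈ 8*11.239961/0.0961 ≈ 935.6887.
m = ceil(935.6887) = 936.

936


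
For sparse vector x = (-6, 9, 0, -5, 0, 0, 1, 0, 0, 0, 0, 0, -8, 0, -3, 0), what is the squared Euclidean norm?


Non-zero entries: [(0, -6), (1, 9), (3, -5), (6, 1), (12, -8), (14, -3)]
Squares: [36, 81, 25, 1, 64, 9]
||x||_2^2 = sum = 216.

216


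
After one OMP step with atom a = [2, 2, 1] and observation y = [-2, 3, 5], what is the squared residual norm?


a^T a = 9.
a^T y = 7.
coeff = 7/9 = 7/9.
||r||^2 = 293/9.

293/9


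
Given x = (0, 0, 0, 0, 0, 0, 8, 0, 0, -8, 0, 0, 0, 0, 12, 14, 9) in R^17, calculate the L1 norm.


Non-zero entries: [(6, 8), (9, -8), (14, 12), (15, 14), (16, 9)]
Absolute values: [8, 8, 12, 14, 9]
||x||_1 = sum = 51.

51


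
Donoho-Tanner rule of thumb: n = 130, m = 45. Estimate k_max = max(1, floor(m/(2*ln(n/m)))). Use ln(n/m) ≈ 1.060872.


n/m = 130/45 = 26/9.
ln(n/m) ≈ 1.060872.
2*ln(n/m) ≈ 2.121744.
m/(2*ln(n/m)) ≈ 45/2.121744 ≈ 21.209.
floor = 21.
k_max = max(1, 21) = 21.

21


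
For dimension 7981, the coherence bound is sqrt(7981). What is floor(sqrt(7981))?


89^2 = 7921 <= 7981 < 8100 = 90^2, so 89 <= sqrt(7981) < 90.
floor(sqrt(7981)) = 89.

89


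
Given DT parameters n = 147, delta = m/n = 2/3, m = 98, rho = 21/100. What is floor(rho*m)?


m = 2/3*147 = 98.
rho = 21/100.
rho*m = 21/100*98 = 20.58.
k = floor(20.58) = 20.

20


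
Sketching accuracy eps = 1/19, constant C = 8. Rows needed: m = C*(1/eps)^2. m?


1/eps = 19.
(1/eps)^2 = 361.
m = 8*361 = 2888.

2888


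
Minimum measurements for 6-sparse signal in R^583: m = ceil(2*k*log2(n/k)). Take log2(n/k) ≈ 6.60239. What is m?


log2(n/k) = log2(583/6) ≈ 6.60239.
2*k*log2(n/k) ≈ 2*6*6.60239 = 79.22868.
m = ceil(79.22868) = 80.

80


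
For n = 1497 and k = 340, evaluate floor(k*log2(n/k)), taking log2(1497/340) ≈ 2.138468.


log2(n/k) = log2(1497/340) ≈ 2.138468.
k*log2(n/k) ≈ 340*2.138468 = 727.07912.
floor(727.07912) = 727.

727


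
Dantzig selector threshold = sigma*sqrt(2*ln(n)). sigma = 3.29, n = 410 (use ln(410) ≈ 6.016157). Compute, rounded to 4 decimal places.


ln(410) ≈ 6.016157.
2*ln(n) ≈ 12.032314.
sqrt(2*ln(n)) ≈ sqrt(12.032314) ≈ 3.468763.
threshold ≈ 3.29*3.468763 = 11.41223027 ≈ 11.4122.

11.4122


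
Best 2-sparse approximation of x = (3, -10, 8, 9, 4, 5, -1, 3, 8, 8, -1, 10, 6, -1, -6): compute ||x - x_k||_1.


Sorted |x_i| descending: [10, 10, 9, 8, 8, 8, 6, 6, 5, 4, 3, 3, 1, 1, 1]
Keep top 2: [10, 10]
Tail entries: [9, 8, 8, 8, 6, 6, 5, 4, 3, 3, 1, 1, 1]
L1 error = sum of tail = 63.

63


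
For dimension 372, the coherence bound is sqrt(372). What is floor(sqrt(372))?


19^2 = 361 <= 372 < 400 = 20^2, so 19 <= sqrt(372) < 20.
floor(sqrt(372)) = 19.

19


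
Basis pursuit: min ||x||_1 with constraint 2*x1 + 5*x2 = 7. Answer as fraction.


Axis intercepts:
  x1 = 7/2, x2 = 0: L1 = 7/2
  x1 = 0, x2 = 7/5: L1 = 7/5
x* = (0, 7/5)
||x*||_1 = 7/5.

7/5


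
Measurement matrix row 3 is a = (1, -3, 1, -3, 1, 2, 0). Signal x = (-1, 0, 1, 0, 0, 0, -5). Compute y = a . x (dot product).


Non-zero terms: ['1*-1', '1*1', '0*-5']
Products: [-1, 1, 0]
y = sum = 0.

0


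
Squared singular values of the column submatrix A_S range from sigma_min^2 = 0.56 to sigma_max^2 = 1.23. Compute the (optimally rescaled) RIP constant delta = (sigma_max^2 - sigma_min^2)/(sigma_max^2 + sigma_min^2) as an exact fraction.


lambda_max - lambda_min = 1.23 - 0.56 = 0.67.
lambda_max + lambda_min = 1.23 + 0.56 = 1.79.
delta = 0.67/1.79 = 67/179.

67/179


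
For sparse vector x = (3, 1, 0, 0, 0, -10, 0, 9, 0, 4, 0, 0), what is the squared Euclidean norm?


Non-zero entries: [(0, 3), (1, 1), (5, -10), (7, 9), (9, 4)]
Squares: [9, 1, 100, 81, 16]
||x||_2^2 = sum = 207.

207


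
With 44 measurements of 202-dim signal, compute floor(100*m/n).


100*m/n = 100*44/202 ≈ 21.7822.
floor = 21.

21


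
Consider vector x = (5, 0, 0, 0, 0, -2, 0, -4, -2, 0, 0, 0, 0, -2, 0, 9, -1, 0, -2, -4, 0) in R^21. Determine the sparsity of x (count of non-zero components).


Non-zero positions: [0, 5, 7, 8, 13, 15, 16, 18, 19].
Sparsity = 9.

9


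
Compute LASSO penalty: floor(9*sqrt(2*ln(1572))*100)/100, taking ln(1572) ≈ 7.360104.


ln(1572) ≈ 7.360104.
2*ln(n) ≈ 14.720208.
sqrt(2*ln(n)) ≈ sqrt(14.720208) ≈ 3.836692.
lambda ≈ 9*3.836692 = 34.530228.
floor(lambda*100)/100 = 34.53.

34.53


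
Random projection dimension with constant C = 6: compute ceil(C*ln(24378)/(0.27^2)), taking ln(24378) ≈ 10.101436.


ln(24378) ≈ 10.101436.
eps^2 = 0.27^2 = 0.0729.
C*ln(N)/eps^2 ≈ 6*10.101436/0.0729 ≈ 831.3939.
m = ceil(831.3939) = 832.

832


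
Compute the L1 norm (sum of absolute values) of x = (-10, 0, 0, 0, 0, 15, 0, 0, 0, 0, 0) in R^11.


Non-zero entries: [(0, -10), (5, 15)]
Absolute values: [10, 15]
||x||_1 = sum = 25.

25


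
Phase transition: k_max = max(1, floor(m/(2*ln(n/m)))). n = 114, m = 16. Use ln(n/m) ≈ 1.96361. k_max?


n/m = 114/16 = 57/8.
ln(n/m) ≈ 1.96361.
2*ln(n/m) ≈ 3.92722.
m/(2*ln(n/m)) ≈ 16/3.92722 ≈ 4.0741.
floor = 4.
k_max = max(1, 4) = 4.

4


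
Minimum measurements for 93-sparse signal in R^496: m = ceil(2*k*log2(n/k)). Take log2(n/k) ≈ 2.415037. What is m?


log2(n/k) = log2(496/93) ≈ 2.415037.
2*k*log2(n/k) ≈ 2*93*2.415037 = 449.196882.
m = ceil(449.196882) = 450.

450


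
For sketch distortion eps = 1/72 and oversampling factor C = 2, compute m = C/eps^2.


1/eps = 72.
(1/eps)^2 = 5184.
m = 2*5184 = 10368.

10368


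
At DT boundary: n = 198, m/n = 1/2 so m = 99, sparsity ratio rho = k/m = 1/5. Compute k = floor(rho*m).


m = 1/2*198 = 99.
rho = 1/5.
rho*m = 1/5*99 = 19.8.
k = floor(19.8) = 19.

19


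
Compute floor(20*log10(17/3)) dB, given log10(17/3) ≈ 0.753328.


||x||/||e|| = 17/3.
log10(17/3) ≈ 0.753328.
20*log10(||x||/||e||) ≈ 20*0.753328 = 15.06656.
floor(15.06656) = 15.

15


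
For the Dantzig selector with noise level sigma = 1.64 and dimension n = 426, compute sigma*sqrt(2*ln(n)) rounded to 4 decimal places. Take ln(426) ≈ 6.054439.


ln(426) ≈ 6.054439.
2*ln(n) ≈ 12.108878.
sqrt(2*ln(n)) ≈ sqrt(12.108878) ≈ 3.479781.
threshold ≈ 1.64*3.479781 = 5.70684084 ≈ 5.7068.

5.7068


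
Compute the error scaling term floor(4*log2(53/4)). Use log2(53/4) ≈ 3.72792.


log2(n/k) = log2(53/4) ≈ 3.72792.
k*log2(n/k) ≈ 4*3.72792 = 14.91168.
floor(14.91168) = 14.

14


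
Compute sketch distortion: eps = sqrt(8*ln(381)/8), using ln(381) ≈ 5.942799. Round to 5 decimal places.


ln(381) ≈ 5.942799.
8*ln(N)/m ≈ 8*5.942799/8 ≈ 5.942799.
eps = sqrt(5.942799) ≈ 2.4377857 ≈ 2.43779.

2.43779


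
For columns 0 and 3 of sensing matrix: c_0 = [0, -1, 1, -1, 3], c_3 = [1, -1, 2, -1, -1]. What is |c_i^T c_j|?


Inner product: 0*1 + -1*-1 + 1*2 + -1*-1 + 3*-1
Products: [0, 1, 2, 1, -3]
Sum = 1.
|dot| = 1.

1


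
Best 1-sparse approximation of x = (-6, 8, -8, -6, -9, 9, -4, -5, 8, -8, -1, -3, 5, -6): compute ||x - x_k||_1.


Sorted |x_i| descending: [9, 9, 8, 8, 8, 8, 6, 6, 6, 5, 5, 4, 3, 1]
Keep top 1: [9]
Tail entries: [9, 8, 8, 8, 8, 6, 6, 6, 5, 5, 4, 3, 1]
L1 error = sum of tail = 77.

77


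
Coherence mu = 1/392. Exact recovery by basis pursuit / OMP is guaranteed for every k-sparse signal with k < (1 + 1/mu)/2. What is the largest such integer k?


1/mu = 392.
1 + 1/mu = 393.
(1 + 1/mu)/2 = 196.5 is not an integer, so k_max = floor(196.5) = 196.

196


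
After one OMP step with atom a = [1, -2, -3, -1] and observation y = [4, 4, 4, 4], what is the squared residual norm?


a^T a = 15.
a^T y = -20.
coeff = -20/15 = -4/3.
||r||^2 = 112/3.

112/3


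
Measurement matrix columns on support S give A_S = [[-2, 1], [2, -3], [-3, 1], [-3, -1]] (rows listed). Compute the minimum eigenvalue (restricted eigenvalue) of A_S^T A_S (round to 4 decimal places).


A_S^T A_S = [[26, -8], [-8, 12]].
trace = 38.
det = 248.
disc = trace^2 - 4*det = 1444 - 4*248 = 452.
sqrt(452) ≈ 21.260292.
lam_min = (38 - sqrt(452))/2 ≈ (38 - 21.260292)/2 = 8.369854 ≈ 8.3699.

8.3699


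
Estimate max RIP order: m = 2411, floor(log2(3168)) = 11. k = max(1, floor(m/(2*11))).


floor(log2(3168)) = 11.
2*11 = 22.
m/(2*floor(log2(n))) = 2411/22 ≈ 109.5909.
floor = 109.
k = max(1, 109) = 109.

109


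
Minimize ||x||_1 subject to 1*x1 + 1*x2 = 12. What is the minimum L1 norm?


Axis intercepts:
  x1 = 12, x2 = 0: L1 = 12
  x1 = 0, x2 = 12: L1 = 12
x* = (12, 0)
||x*||_1 = 12.

12


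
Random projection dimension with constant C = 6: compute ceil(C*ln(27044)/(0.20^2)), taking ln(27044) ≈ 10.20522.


ln(27044) ≈ 10.20522.
eps^2 = 0.20^2 = 0.04.
C*ln(N)/eps^2 ≈ 6*10.20522/0.04 ≈ 1530.783.
m = ceil(1530.783) = 1531.

1531


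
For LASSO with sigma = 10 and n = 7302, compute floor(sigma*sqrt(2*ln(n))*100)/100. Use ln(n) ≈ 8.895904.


ln(7302) ≈ 8.895904.
2*ln(n) ≈ 17.791808.
sqrt(2*ln(n)) ≈ sqrt(17.791808) ≈ 4.218034.
lambda ≈ 10*4.218034 = 42.18034.
floor(lambda*100)/100 = 42.18.

42.18


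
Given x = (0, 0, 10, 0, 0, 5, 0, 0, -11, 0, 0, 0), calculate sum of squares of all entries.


Non-zero entries: [(2, 10), (5, 5), (8, -11)]
Squares: [100, 25, 121]
||x||_2^2 = sum = 246.

246


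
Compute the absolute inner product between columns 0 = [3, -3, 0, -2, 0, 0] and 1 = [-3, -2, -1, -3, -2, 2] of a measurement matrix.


Inner product: 3*-3 + -3*-2 + 0*-1 + -2*-3 + 0*-2 + 0*2
Products: [-9, 6, 0, 6, 0, 0]
Sum = 3.
|dot| = 3.

3


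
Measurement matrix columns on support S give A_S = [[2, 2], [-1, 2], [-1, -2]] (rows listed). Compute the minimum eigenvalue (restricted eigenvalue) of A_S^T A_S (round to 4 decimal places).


A_S^T A_S = [[6, 4], [4, 12]].
trace = 18.
det = 56.
disc = trace^2 - 4*det = 324 - 4*56 = 100.
sqrt(100) = 10.
lam_min = (18 - 10)/2 = 4 = 4.0000.

4.0000


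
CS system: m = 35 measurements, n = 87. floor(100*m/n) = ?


100*m/n = 100*35/87 ≈ 40.2299.
floor = 40.

40


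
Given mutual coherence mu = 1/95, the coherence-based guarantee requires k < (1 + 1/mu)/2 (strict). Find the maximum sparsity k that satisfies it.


1/mu = 95.
1 + 1/mu = 96.
(1 + 1/mu)/2 = 48 is an integer and the inequality is strict, so k_max = 48 - 1 = 47.

47


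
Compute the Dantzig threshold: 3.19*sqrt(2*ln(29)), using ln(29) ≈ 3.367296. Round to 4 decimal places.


ln(29) ≈ 3.367296.
2*ln(n) ≈ 6.734592.
sqrt(2*ln(n)) ≈ sqrt(6.734592) ≈ 2.595109.
threshold ≈ 3.19*2.595109 = 8.27839771 ≈ 8.2784.

8.2784


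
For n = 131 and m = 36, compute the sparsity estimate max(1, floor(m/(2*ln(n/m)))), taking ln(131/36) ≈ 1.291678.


n/m = 131/36.
ln(n/m) ≈ 1.291678.
2*ln(n/m) ≈ 2.583356.
m/(2*ln(n/m)) ≈ 36/2.583356 ≈ 13.9354.
floor = 13.
k_max = max(1, 13) = 13.

13


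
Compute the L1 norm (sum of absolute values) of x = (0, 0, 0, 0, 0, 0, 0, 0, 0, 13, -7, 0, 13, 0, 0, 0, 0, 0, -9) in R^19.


Non-zero entries: [(9, 13), (10, -7), (12, 13), (18, -9)]
Absolute values: [13, 7, 13, 9]
||x||_1 = sum = 42.

42


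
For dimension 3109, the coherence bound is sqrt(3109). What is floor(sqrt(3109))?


55^2 = 3025 <= 3109 < 3136 = 56^2, so 55 <= sqrt(3109) < 56.
floor(sqrt(3109)) = 55.

55


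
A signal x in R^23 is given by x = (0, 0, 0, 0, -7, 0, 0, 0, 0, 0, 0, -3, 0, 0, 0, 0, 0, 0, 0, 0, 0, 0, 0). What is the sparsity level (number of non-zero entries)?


Non-zero positions: [4, 11].
Sparsity = 2.

2


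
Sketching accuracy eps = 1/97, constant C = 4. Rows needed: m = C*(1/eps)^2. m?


1/eps = 97.
(1/eps)^2 = 9409.
m = 4*9409 = 37636.

37636


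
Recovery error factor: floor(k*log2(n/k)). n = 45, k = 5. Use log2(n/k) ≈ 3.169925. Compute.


log2(n/k) = log2(45/5) ≈ 3.169925.
k*log2(n/k) ≈ 5*3.169925 = 15.849625.
floor(15.849625) = 15.

15


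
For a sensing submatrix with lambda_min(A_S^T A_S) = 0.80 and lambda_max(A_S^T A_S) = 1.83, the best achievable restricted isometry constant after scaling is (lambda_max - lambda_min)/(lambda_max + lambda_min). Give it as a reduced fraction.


lambda_max - lambda_min = 1.83 - 0.80 = 1.03.
lambda_max + lambda_min = 1.83 + 0.80 = 2.63.
delta = 1.03/2.63 = 103/263.

103/263


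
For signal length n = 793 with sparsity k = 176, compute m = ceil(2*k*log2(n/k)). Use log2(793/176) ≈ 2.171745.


log2(n/k) = log2(793/176) ≈ 2.171745.
2*k*log2(n/k) ≈ 2*176*2.171745 = 764.45424.
m = ceil(764.45424) = 765.

765


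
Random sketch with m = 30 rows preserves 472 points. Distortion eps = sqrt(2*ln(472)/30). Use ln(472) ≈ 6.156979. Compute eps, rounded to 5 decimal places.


ln(472) ≈ 6.156979.
2*ln(N)/m ≈ 2*6.156979/30 ≈ 0.41046527.
eps = sqrt(0.41046527) ≈ 0.6406756 ≈ 0.64068.

0.64068


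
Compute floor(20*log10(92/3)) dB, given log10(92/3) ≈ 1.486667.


||x||/||e|| = 92/3.
log10(92/3) ≈ 1.486667.
20*log10(||x||/||e||) ≈ 20*1.486667 = 29.73334.
floor(29.73334) = 29.

29


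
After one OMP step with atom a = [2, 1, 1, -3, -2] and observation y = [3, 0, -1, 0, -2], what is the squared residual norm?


a^T a = 19.
a^T y = 9.
coeff = 9/19 = 9/19.
||r||^2 = 185/19.

185/19


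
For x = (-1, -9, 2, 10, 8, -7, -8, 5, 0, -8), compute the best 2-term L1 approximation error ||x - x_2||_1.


Sorted |x_i| descending: [10, 9, 8, 8, 8, 7, 5, 2, 1, 0]
Keep top 2: [10, 9]
Tail entries: [8, 8, 8, 7, 5, 2, 1, 0]
L1 error = sum of tail = 39.

39


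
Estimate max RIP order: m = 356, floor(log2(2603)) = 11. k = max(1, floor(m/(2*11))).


floor(log2(2603)) = 11.
2*11 = 22.
m/(2*floor(log2(n))) = 356/22 ≈ 16.1818.
floor = 16.
k = max(1, 16) = 16.

16


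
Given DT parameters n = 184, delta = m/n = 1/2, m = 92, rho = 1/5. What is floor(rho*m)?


m = 1/2*184 = 92.
rho = 1/5.
rho*m = 1/5*92 = 18.4.
k = floor(18.4) = 18.

18


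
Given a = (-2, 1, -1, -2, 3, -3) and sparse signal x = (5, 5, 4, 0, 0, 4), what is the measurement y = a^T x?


Non-zero terms: ['-2*5', '1*5', '-1*4', '-3*4']
Products: [-10, 5, -4, -12]
y = sum = -21.

-21


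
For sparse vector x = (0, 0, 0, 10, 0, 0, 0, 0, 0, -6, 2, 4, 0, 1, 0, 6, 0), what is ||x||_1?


Non-zero entries: [(3, 10), (9, -6), (10, 2), (11, 4), (13, 1), (15, 6)]
Absolute values: [10, 6, 2, 4, 1, 6]
||x||_1 = sum = 29.

29


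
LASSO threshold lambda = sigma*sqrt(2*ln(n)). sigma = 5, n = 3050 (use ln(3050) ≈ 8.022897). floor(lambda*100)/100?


ln(3050) ≈ 8.022897.
2*ln(n) ≈ 16.045794.
sqrt(2*ln(n)) ≈ sqrt(16.045794) ≈ 4.00572.
lambda ≈ 5*4.00572 = 20.0286.
floor(lambda*100)/100 = 20.02.

20.02


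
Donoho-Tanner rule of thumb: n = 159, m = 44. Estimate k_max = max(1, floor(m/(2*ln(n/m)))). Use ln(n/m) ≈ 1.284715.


n/m = 159/44.
ln(n/m) ≈ 1.284715.
2*ln(n/m) ≈ 2.56943.
m/(2*ln(n/m)) ≈ 44/2.56943 ≈ 17.1244.
floor = 17.
k_max = max(1, 17) = 17.

17


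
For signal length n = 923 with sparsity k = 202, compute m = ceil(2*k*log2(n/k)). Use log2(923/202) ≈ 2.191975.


log2(n/k) = log2(923/202) ≈ 2.191975.
2*k*log2(n/k) ≈ 2*202*2.191975 = 885.5579.
m = ceil(885.5579) = 886.

886


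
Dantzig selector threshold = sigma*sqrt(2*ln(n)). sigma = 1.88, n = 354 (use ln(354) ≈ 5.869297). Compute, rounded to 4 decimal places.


ln(354) ≈ 5.869297.
2*ln(n) ≈ 11.738594.
sqrt(2*ln(n)) ≈ sqrt(11.738594) ≈ 3.426163.
threshold ≈ 1.88*3.426163 = 6.44118644 ≈ 6.4412.

6.4412


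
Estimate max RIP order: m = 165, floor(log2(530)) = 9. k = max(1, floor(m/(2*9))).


floor(log2(530)) = 9.
2*9 = 18.
m/(2*floor(log2(n))) = 165/18 ≈ 9.1667.
floor = 9.
k = max(1, 9) = 9.

9


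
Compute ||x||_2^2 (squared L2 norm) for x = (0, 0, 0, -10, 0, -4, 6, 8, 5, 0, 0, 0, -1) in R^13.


Non-zero entries: [(3, -10), (5, -4), (6, 6), (7, 8), (8, 5), (12, -1)]
Squares: [100, 16, 36, 64, 25, 1]
||x||_2^2 = sum = 242.

242


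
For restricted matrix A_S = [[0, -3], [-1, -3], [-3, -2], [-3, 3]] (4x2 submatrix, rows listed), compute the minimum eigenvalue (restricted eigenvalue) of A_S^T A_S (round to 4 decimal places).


A_S^T A_S = [[19, 0], [0, 31]].
trace = 50.
det = 589.
disc = trace^2 - 4*det = 2500 - 4*589 = 144.
sqrt(144) = 12.
lam_min = (50 - 12)/2 = 19 = 19.0000.

19.0000


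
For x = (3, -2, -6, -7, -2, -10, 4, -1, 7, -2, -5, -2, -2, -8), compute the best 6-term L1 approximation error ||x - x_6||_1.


Sorted |x_i| descending: [10, 8, 7, 7, 6, 5, 4, 3, 2, 2, 2, 2, 2, 1]
Keep top 6: [10, 8, 7, 7, 6, 5]
Tail entries: [4, 3, 2, 2, 2, 2, 2, 1]
L1 error = sum of tail = 18.

18


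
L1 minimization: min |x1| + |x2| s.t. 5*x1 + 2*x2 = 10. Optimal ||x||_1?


Axis intercepts:
  x1 = 2, x2 = 0: L1 = 2
  x1 = 0, x2 = 5: L1 = 5
x* = (2, 0)
||x*||_1 = 2.

2


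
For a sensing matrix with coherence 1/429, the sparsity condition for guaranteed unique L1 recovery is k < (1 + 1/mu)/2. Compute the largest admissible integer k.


1/mu = 429.
1 + 1/mu = 430.
(1 + 1/mu)/2 = 215 is an integer and the inequality is strict, so k_max = 215 - 1 = 214.

214


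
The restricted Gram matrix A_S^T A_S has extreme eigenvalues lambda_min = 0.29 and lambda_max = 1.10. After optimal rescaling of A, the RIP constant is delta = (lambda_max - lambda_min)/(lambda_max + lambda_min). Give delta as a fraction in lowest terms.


lambda_max - lambda_min = 1.10 - 0.29 = 0.81.
lambda_max + lambda_min = 1.10 + 0.29 = 1.39.
delta = 0.81/1.39 = 81/139.

81/139


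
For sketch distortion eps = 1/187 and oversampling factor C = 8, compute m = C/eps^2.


1/eps = 187.
(1/eps)^2 = 34969.
m = 8*34969 = 279752.

279752


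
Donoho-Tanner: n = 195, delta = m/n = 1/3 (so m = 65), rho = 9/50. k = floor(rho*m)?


m = 1/3*195 = 65.
rho = 9/50.
rho*m = 9/50*65 = 11.7.
k = floor(11.7) = 11.

11


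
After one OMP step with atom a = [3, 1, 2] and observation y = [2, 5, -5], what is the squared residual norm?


a^T a = 14.
a^T y = 1.
coeff = 1/14 = 1/14.
||r||^2 = 755/14.

755/14


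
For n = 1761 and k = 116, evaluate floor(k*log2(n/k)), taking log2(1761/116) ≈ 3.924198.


log2(n/k) = log2(1761/116) ≈ 3.924198.
k*log2(n/k) ≈ 116*3.924198 = 455.206968.
floor(455.206968) = 455.

455


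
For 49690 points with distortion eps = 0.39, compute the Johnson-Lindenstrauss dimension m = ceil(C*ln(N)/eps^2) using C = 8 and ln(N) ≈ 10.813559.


ln(49690) ≈ 10.813559.
eps^2 = 0.39^2 = 0.1521.
C*ln(N)/eps^2 ≈ 8*10.813559/0.1521 ≈ 568.7605.
m = ceil(568.7605) = 569.

569


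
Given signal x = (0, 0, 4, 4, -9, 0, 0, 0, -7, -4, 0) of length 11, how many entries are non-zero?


Non-zero positions: [2, 3, 4, 8, 9].
Sparsity = 5.

5


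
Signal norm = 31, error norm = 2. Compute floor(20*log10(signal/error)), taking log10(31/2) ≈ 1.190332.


||x||/||e|| = 31/2.
log10(31/2) ≈ 1.190332.
20*log10(||x||/||e||) ≈ 20*1.190332 = 23.80664.
floor(23.80664) = 23.

23


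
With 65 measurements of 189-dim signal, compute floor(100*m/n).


100*m/n = 100*65/189 ≈ 34.3915.
floor = 34.

34


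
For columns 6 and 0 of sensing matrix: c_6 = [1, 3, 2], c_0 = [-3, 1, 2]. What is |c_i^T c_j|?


Inner product: 1*-3 + 3*1 + 2*2
Products: [-3, 3, 4]
Sum = 4.
|dot| = 4.

4


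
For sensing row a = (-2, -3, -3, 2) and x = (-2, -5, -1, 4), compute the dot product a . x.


Non-zero terms: ['-2*-2', '-3*-5', '-3*-1', '2*4']
Products: [4, 15, 3, 8]
y = sum = 30.

30


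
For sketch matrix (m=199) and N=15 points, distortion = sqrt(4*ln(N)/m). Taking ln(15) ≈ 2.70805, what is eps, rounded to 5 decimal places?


ln(15) ≈ 2.70805.
4*ln(N)/m ≈ 4*2.70805/199 ≈ 0.05443317.
eps = sqrt(0.05443317) ≈ 0.2333092 ≈ 0.23331.

0.23331


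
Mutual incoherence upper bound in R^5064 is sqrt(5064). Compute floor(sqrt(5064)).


71^2 = 5041 <= 5064 < 5184 = 72^2, so 71 <= sqrt(5064) < 72.
floor(sqrt(5064)) = 71.

71


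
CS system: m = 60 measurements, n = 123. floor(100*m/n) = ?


100*m/n = 100*60/123 ≈ 48.7805.
floor = 48.

48


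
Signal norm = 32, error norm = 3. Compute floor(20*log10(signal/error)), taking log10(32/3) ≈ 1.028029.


||x||/||e|| = 32/3.
log10(32/3) ≈ 1.028029.
20*log10(||x||/||e||) ≈ 20*1.028029 = 20.56058.
floor(20.56058) = 20.

20


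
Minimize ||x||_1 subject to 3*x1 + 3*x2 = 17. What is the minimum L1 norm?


Axis intercepts:
  x1 = 17/3, x2 = 0: L1 = 17/3
  x1 = 0, x2 = 17/3: L1 = 17/3
x* = (17/3, 0)
||x*||_1 = 17/3.

17/3


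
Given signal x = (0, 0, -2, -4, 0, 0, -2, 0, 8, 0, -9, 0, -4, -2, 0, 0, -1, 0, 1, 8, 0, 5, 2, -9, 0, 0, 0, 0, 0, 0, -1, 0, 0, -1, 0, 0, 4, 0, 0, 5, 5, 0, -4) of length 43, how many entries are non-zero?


Non-zero positions: [2, 3, 6, 8, 10, 12, 13, 16, 18, 19, 21, 22, 23, 30, 33, 36, 39, 40, 42].
Sparsity = 19.

19


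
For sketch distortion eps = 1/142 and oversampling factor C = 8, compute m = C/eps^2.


1/eps = 142.
(1/eps)^2 = 20164.
m = 8*20164 = 161312.

161312


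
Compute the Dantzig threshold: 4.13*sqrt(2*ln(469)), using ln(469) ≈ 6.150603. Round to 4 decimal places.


ln(469) ≈ 6.150603.
2*ln(n) ≈ 12.301206.
sqrt(2*ln(n)) ≈ sqrt(12.301206) ≈ 3.507308.
threshold ≈ 4.13*3.507308 = 14.48518204 ≈ 14.4852.

14.4852


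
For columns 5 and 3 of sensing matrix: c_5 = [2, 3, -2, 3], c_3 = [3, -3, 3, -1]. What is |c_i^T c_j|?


Inner product: 2*3 + 3*-3 + -2*3 + 3*-1
Products: [6, -9, -6, -3]
Sum = -12.
|dot| = 12.

12


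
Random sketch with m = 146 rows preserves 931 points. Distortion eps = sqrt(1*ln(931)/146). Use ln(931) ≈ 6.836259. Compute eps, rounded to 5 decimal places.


ln(931) ≈ 6.836259.
1*ln(N)/m ≈ 1*6.836259/146 ≈ 0.04682369.
eps = sqrt(0.04682369) ≈ 0.2163878 ≈ 0.21639.

0.21639


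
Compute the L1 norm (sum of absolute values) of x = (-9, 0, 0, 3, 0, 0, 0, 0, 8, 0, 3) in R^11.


Non-zero entries: [(0, -9), (3, 3), (8, 8), (10, 3)]
Absolute values: [9, 3, 8, 3]
||x||_1 = sum = 23.

23


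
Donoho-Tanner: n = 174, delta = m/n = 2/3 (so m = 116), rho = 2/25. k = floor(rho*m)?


m = 2/3*174 = 116.
rho = 2/25.
rho*m = 2/25*116 = 9.28.
k = floor(9.28) = 9.

9


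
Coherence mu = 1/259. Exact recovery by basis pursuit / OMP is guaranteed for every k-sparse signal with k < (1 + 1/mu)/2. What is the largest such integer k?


1/mu = 259.
1 + 1/mu = 260.
(1 + 1/mu)/2 = 130 is an integer and the inequality is strict, so k_max = 130 - 1 = 129.

129


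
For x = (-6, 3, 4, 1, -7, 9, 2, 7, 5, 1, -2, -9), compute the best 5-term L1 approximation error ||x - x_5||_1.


Sorted |x_i| descending: [9, 9, 7, 7, 6, 5, 4, 3, 2, 2, 1, 1]
Keep top 5: [9, 9, 7, 7, 6]
Tail entries: [5, 4, 3, 2, 2, 1, 1]
L1 error = sum of tail = 18.

18


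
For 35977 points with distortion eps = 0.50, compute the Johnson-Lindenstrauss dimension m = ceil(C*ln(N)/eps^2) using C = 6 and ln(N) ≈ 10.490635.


ln(35977) ≈ 10.490635.
eps^2 = 0.50^2 = 0.25.
C*ln(N)/eps^2 ≈ 6*10.490635/0.25 ≈ 251.7752.
m = ceil(251.7752) = 252.

252


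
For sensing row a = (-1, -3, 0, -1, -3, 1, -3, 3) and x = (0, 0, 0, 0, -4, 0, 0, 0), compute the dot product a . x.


Non-zero terms: ['-3*-4']
Products: [12]
y = sum = 12.

12


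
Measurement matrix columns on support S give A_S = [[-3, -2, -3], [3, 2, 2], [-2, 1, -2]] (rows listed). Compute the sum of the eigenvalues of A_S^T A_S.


Sum of eigenvalues of A_S^T A_S = trace(A_S^T A_S) = sum of squared column norms of A_S.
A_S^T A_S diagonal: [22, 9, 17].
trace = 22 + 9 + 17 = 48.

48


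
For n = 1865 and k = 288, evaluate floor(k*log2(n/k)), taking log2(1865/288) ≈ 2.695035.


log2(n/k) = log2(1865/288) ≈ 2.695035.
k*log2(n/k) ≈ 288*2.695035 = 776.17008.
floor(776.17008) = 776.

776


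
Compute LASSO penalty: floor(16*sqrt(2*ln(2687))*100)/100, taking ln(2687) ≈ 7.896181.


ln(2687) ≈ 7.896181.
2*ln(n) ≈ 15.792362.
sqrt(2*ln(n)) ≈ sqrt(15.792362) ≈ 3.97396.
lambda ≈ 16*3.97396 = 63.58336.
floor(lambda*100)/100 = 63.58.

63.58


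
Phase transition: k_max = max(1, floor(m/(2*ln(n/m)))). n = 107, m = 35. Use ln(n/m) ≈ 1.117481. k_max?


n/m = 107/35.
ln(n/m) ≈ 1.117481.
2*ln(n/m) ≈ 2.234962.
m/(2*ln(n/m)) ≈ 35/2.234962 ≈ 15.6602.
floor = 15.
k_max = max(1, 15) = 15.

15


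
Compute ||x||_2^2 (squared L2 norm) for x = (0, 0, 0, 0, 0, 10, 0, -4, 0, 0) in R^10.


Non-zero entries: [(5, 10), (7, -4)]
Squares: [100, 16]
||x||_2^2 = sum = 116.

116


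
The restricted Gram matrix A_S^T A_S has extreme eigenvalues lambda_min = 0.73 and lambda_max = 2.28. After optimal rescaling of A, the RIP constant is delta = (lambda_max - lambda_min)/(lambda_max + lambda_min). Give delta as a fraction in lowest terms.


lambda_max - lambda_min = 2.28 - 0.73 = 1.55.
lambda_max + lambda_min = 2.28 + 0.73 = 3.01.
delta = 1.55/3.01 = 155/301.

155/301


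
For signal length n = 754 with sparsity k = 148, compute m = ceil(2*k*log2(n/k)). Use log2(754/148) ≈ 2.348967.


log2(n/k) = log2(754/148) ≈ 2.348967.
2*k*log2(n/k) ≈ 2*148*2.348967 = 695.294232.
m = ceil(695.294232) = 696.

696


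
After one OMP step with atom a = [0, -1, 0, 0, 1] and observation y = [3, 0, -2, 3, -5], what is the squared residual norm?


a^T a = 2.
a^T y = -5.
coeff = -5/2 = -5/2.
||r||^2 = 69/2.

69/2


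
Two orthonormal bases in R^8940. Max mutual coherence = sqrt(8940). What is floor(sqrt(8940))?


94^2 = 8836 <= 8940 < 9025 = 95^2, so 94 <= sqrt(8940) < 95.
floor(sqrt(8940)) = 94.

94


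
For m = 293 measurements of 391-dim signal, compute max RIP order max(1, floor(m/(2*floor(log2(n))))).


floor(log2(391)) = 8.
2*8 = 16.
m/(2*floor(log2(n))) = 293/16 ≈ 18.3125.
floor = 18.
k = max(1, 18) = 18.

18


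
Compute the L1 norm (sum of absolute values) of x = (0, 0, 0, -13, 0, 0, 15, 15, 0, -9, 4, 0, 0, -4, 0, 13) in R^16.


Non-zero entries: [(3, -13), (6, 15), (7, 15), (9, -9), (10, 4), (13, -4), (15, 13)]
Absolute values: [13, 15, 15, 9, 4, 4, 13]
||x||_1 = sum = 73.

73


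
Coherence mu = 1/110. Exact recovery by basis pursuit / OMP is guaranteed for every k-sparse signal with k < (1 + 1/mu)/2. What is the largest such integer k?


1/mu = 110.
1 + 1/mu = 111.
(1 + 1/mu)/2 = 55.5 is not an integer, so k_max = floor(55.5) = 55.

55


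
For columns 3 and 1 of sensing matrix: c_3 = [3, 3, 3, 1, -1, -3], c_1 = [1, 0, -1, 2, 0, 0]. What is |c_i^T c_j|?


Inner product: 3*1 + 3*0 + 3*-1 + 1*2 + -1*0 + -3*0
Products: [3, 0, -3, 2, 0, 0]
Sum = 2.
|dot| = 2.

2


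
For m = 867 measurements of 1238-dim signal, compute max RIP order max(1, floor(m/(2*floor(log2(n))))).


floor(log2(1238)) = 10.
2*10 = 20.
m/(2*floor(log2(n))) = 867/20 ≈ 43.35.
floor = 43.
k = max(1, 43) = 43.

43


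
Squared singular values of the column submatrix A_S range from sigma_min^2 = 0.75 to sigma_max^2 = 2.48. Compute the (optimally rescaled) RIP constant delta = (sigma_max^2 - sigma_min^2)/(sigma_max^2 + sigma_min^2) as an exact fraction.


lambda_max - lambda_min = 2.48 - 0.75 = 1.73.
lambda_max + lambda_min = 2.48 + 0.75 = 3.23.
delta = 1.73/3.23 = 173/323.

173/323


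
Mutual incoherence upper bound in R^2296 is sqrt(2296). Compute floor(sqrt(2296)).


47^2 = 2209 <= 2296 < 2304 = 48^2, so 47 <= sqrt(2296) < 48.
floor(sqrt(2296)) = 47.

47


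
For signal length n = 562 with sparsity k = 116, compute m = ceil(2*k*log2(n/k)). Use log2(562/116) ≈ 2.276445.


log2(n/k) = log2(562/116) ≈ 2.276445.
2*k*log2(n/k) ≈ 2*116*2.276445 = 528.13524.
m = ceil(528.13524) = 529.

529


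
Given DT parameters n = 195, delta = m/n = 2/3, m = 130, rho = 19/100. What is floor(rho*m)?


m = 2/3*195 = 130.
rho = 19/100.
rho*m = 19/100*130 = 24.7.
k = floor(24.7) = 24.

24


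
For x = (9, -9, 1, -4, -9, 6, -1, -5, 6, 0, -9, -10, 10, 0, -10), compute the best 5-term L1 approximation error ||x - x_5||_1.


Sorted |x_i| descending: [10, 10, 10, 9, 9, 9, 9, 6, 6, 5, 4, 1, 1, 0, 0]
Keep top 5: [10, 10, 10, 9, 9]
Tail entries: [9, 9, 6, 6, 5, 4, 1, 1, 0, 0]
L1 error = sum of tail = 41.

41


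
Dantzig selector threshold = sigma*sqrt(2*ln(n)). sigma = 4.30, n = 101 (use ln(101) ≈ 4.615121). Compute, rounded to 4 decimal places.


ln(101) ≈ 4.615121.
2*ln(n) ≈ 9.230242.
sqrt(2*ln(n)) ≈ sqrt(9.230242) ≈ 3.038131.
threshold ≈ 4.30*3.038131 = 13.0639633 ≈ 13.0640.

13.0640


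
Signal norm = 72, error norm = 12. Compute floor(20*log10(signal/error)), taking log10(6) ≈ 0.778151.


||x||/||e|| = 72/12 = 6.
log10(6) ≈ 0.778151.
20*log10(||x||/||e||) ≈ 20*0.778151 = 15.56302.
floor(15.56302) = 15.

15


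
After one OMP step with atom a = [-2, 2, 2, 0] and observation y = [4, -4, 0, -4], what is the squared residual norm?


a^T a = 12.
a^T y = -16.
coeff = -16/12 = -4/3.
||r||^2 = 80/3.

80/3


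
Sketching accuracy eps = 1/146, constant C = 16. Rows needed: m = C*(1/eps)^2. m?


1/eps = 146.
(1/eps)^2 = 21316.
m = 16*21316 = 341056.

341056


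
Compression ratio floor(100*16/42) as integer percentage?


100*m/n = 100*16/42 ≈ 38.0952.
floor = 38.

38


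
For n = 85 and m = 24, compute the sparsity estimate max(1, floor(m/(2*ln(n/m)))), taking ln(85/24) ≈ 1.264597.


n/m = 85/24.
ln(n/m) ≈ 1.264597.
2*ln(n/m) ≈ 2.529194.
m/(2*ln(n/m)) ≈ 24/2.529194 ≈ 9.4892.
floor = 9.
k_max = max(1, 9) = 9.

9


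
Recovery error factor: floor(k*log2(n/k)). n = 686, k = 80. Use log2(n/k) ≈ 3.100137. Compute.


log2(n/k) = log2(686/80) ≈ 3.100137.
k*log2(n/k) ≈ 80*3.100137 = 248.01096.
floor(248.01096) = 248.

248


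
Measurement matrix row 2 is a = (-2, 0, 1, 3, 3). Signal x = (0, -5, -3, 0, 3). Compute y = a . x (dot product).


Non-zero terms: ['0*-5', '1*-3', '3*3']
Products: [0, -3, 9]
y = sum = 6.

6
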